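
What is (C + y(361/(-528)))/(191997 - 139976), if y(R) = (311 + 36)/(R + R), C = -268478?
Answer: -97012166/18779581 ≈ -5.1658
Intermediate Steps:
y(R) = 347/(2*R) (y(R) = 347/((2*R)) = 347*(1/(2*R)) = 347/(2*R))
(C + y(361/(-528)))/(191997 - 139976) = (-268478 + 347/(2*((361/(-528)))))/(191997 - 139976) = (-268478 + 347/(2*((361*(-1/528)))))/52021 = (-268478 + 347/(2*(-361/528)))*(1/52021) = (-268478 + (347/2)*(-528/361))*(1/52021) = (-268478 - 91608/361)*(1/52021) = -97012166/361*1/52021 = -97012166/18779581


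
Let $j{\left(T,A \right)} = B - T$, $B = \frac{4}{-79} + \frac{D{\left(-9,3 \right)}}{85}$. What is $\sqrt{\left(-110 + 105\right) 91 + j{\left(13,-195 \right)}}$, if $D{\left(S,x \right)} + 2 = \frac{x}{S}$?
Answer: $\frac{i \sqrt{189955927785}}{20145} \approx 21.635 i$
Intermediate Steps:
$D{\left(S,x \right)} = -2 + \frac{x}{S}$
$B = - \frac{1573}{20145}$ ($B = \frac{4}{-79} + \frac{-2 + \frac{3}{-9}}{85} = 4 \left(- \frac{1}{79}\right) + \left(-2 + 3 \left(- \frac{1}{9}\right)\right) \frac{1}{85} = - \frac{4}{79} + \left(-2 - \frac{1}{3}\right) \frac{1}{85} = - \frac{4}{79} - \frac{7}{255} = - \frac{1573}{20145} \approx -0.078084$)
$j{\left(T,A \right)} = - \frac{1573}{20145} - T$
$\sqrt{\left(-110 + 105\right) 91 + j{\left(13,-195 \right)}} = \sqrt{\left(-110 + 105\right) 91 - \frac{263458}{20145}} = \sqrt{\left(-5\right) 91 - \frac{263458}{20145}} = \sqrt{-455 - \frac{263458}{20145}} = \sqrt{- \frac{9429433}{20145}} = \frac{i \sqrt{189955927785}}{20145}$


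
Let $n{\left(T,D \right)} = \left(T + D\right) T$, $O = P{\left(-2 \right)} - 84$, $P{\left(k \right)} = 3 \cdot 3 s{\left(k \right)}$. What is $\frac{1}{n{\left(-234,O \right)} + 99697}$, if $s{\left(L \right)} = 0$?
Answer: $\frac{1}{174109} \approx 5.7435 \cdot 10^{-6}$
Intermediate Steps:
$P{\left(k \right)} = 0$ ($P{\left(k \right)} = 3 \cdot 3 \cdot 0 = 9 \cdot 0 = 0$)
$O = -84$ ($O = 0 - 84 = -84$)
$n{\left(T,D \right)} = T \left(D + T\right)$ ($n{\left(T,D \right)} = \left(D + T\right) T = T \left(D + T\right)$)
$\frac{1}{n{\left(-234,O \right)} + 99697} = \frac{1}{- 234 \left(-84 - 234\right) + 99697} = \frac{1}{\left(-234\right) \left(-318\right) + 99697} = \frac{1}{74412 + 99697} = \frac{1}{174109}$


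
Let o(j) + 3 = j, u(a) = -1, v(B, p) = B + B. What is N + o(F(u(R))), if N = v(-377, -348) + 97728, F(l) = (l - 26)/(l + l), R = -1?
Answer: 193969/2 ≈ 96985.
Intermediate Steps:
v(B, p) = 2*B
F(l) = (-26 + l)/(2*l) (F(l) = (-26 + l)/((2*l)) = (-26 + l)*(1/(2*l)) = (-26 + l)/(2*l))
N = 96974 (N = 2*(-377) + 97728 = -754 + 97728 = 96974)
o(j) = -3 + j
N + o(F(u(R))) = 96974 + (-3 + (½)*(-26 - 1)/(-1)) = 96974 + (-3 + (½)*(-1)*(-27)) = 96974 + (-3 + 27/2) = 96974 + 21/2 = 193969/2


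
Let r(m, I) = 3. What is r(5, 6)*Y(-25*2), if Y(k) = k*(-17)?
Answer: 2550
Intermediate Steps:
Y(k) = -17*k
r(5, 6)*Y(-25*2) = 3*(-(-425)*2) = 3*(-17*(-50)) = 3*850 = 2550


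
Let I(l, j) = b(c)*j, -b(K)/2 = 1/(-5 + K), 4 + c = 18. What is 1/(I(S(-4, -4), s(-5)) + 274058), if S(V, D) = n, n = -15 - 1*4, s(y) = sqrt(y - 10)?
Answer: 3699783/1013955129424 + 3*I*sqrt(15)/1013955129424 ≈ 3.6489e-6 + 1.1459e-11*I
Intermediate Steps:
s(y) = sqrt(-10 + y)
c = 14 (c = -4 + 18 = 14)
n = -19 (n = -15 - 4 = -19)
b(K) = -2/(-5 + K)
S(V, D) = -19
I(l, j) = -2*j/9 (I(l, j) = (-2/(-5 + 14))*j = (-2/9)*j = (-2*1/9)*j = -2*j/9)
1/(I(S(-4, -4), s(-5)) + 274058) = 1/(-2*sqrt(-10 - 5)/9 + 274058) = 1/(-2*I*sqrt(15)/9 + 274058) = 1/(274058 - 2*I*sqrt(15)/9)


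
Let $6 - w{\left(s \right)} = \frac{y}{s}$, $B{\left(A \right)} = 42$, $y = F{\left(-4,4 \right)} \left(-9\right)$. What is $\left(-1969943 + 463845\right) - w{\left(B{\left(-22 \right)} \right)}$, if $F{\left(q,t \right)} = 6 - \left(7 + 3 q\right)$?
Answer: $- \frac{21085489}{14} \approx -1.5061 \cdot 10^{6}$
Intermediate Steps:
$F{\left(q,t \right)} = -1 - 3 q$ ($F{\left(q,t \right)} = 6 - \left(7 + 3 q\right) = -1 - 3 q$)
$y = -99$ ($y = \left(-1 - -12\right) \left(-9\right) = \left(-1 + 12\right) \left(-9\right) = 11 \left(-9\right) = -99$)
$w{\left(s \right)} = 6 + \frac{99}{s}$ ($w{\left(s \right)} = 6 - - \frac{99}{s} = 6 + \frac{99}{s}$)
$\left(-1969943 + 463845\right) - w{\left(B{\left(-22 \right)} \right)} = \left(-1969943 + 463845\right) - \left(6 + \frac{99}{42}\right) = -1506098 - \left(6 + 99 \cdot \frac{1}{42}\right) = -1506098 - \left(6 + \frac{33}{14}\right) = -1506098 - \frac{117}{14} = - \frac{21085489}{14}$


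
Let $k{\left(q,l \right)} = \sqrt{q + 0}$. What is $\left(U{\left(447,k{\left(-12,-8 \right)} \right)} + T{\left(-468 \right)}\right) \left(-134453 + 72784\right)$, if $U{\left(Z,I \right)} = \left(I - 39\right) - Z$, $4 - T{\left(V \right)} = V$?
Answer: $863366 - 123338 i \sqrt{3} \approx 8.6337 \cdot 10^{5} - 2.1363 \cdot 10^{5} i$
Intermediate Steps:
$k{\left(q,l \right)} = \sqrt{q}$
$T{\left(V \right)} = 4 - V$
$U{\left(Z,I \right)} = -39 + I - Z$ ($U{\left(Z,I \right)} = \left(I - 39\right) - Z = \left(-39 + I\right) - Z = -39 + I - Z$)
$\left(U{\left(447,k{\left(-12,-8 \right)} \right)} + T{\left(-468 \right)}\right) \left(-134453 + 72784\right) = \left(\left(-39 + \sqrt{-12} - 447\right) + \left(4 - -468\right)\right) \left(-134453 + 72784\right) = \left(\left(-39 + 2 i \sqrt{3} - 447\right) + \left(4 + 468\right)\right) \left(-61669\right) = \left(\left(-486 + 2 i \sqrt{3}\right) + 472\right) \left(-61669\right) = \left(-14 + 2 i \sqrt{3}\right) \left(-61669\right) = 863366 - 123338 i \sqrt{3}$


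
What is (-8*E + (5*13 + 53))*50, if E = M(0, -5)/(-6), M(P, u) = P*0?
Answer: 5900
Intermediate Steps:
M(P, u) = 0
E = 0 (E = 0/(-6) = 0*(-1/6) = 0)
(-8*E + (5*13 + 53))*50 = (-8*0 + (5*13 + 53))*50 = (0 + (65 + 53))*50 = (0 + 118)*50 = 118*50 = 5900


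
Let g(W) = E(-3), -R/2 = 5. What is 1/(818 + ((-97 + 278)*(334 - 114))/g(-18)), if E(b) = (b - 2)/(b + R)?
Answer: 1/104350 ≈ 9.5831e-6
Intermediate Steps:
R = -10 (R = -2*5 = -10)
E(b) = (-2 + b)/(-10 + b) (E(b) = (b - 2)/(b - 10) = (-2 + b)/(-10 + b))
g(W) = 5/13 (g(W) = (-2 - 3)/(-10 - 3) = -5/(-13) = -1/13*(-5) = 5/13)
1/(818 + ((-97 + 278)*(334 - 114))/g(-18)) = 1/(818 + ((-97 + 278)*(334 - 114))/(5/13)) = 1/(818 + (181*220)*(13/5)) = 1/(818 + 39820*(13/5)) = 1/(818 + 103532) = 1/104350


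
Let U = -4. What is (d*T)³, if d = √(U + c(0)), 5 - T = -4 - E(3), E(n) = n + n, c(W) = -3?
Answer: -23625*I*√7 ≈ -62506.0*I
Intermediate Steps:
E(n) = 2*n
T = 15 (T = 5 - (-4 - 2*3) = 5 - (-4 - 1*6) = 5 - (-4 - 6) = 5 - 1*(-10) = 5 + 10 = 15)
d = I*√7 (d = √(-4 - 3) = √(-7) = I*√7 ≈ 2.6458*I)
(d*T)³ = ((I*√7)*15)³ = (15*I*√7)³ = -23625*I*√7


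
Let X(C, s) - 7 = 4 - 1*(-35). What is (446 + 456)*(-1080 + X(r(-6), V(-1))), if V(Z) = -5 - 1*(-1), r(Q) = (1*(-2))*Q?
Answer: -932668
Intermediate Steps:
r(Q) = -2*Q
V(Z) = -4 (V(Z) = -5 + 1 = -4)
X(C, s) = 46 (X(C, s) = 7 + (4 - 1*(-35)) = 7 + (4 + 35) = 7 + 39 = 46)
(446 + 456)*(-1080 + X(r(-6), V(-1))) = (446 + 456)*(-1080 + 46) = 902*(-1034) = -932668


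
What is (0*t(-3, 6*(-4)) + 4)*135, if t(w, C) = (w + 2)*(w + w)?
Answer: 540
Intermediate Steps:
t(w, C) = 2*w*(2 + w) (t(w, C) = (2 + w)*(2*w) = 2*w*(2 + w))
(0*t(-3, 6*(-4)) + 4)*135 = (0*(2*(-3)*(2 - 3)) + 4)*135 = (0*(2*(-3)*(-1)) + 4)*135 = (0*6 + 4)*135 = (0 + 4)*135 = 4*135 = 540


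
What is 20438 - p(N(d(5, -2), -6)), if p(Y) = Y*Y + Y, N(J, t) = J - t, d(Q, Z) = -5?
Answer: 20436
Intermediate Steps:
p(Y) = Y + Y² (p(Y) = Y² + Y = Y + Y²)
20438 - p(N(d(5, -2), -6)) = 20438 - (-5 - 1*(-6))*(1 + (-5 - 1*(-6))) = 20438 - (-5 + 6)*(1 + (-5 + 6)) = 20438 - (1 + 1) = 20438 - 2 = 20436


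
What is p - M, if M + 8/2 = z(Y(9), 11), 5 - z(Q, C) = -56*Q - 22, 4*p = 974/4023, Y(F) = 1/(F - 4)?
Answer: -1373431/40230 ≈ -34.139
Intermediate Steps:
Y(F) = 1/(-4 + F)
p = 487/8046 (p = (974/4023)/4 = (974*(1/4023))/4 = (¼)*(974/4023) = 487/8046 ≈ 0.060527)
z(Q, C) = 27 + 56*Q (z(Q, C) = 5 - (-56*Q - 22) = 5 - (-22 - 56*Q) = 5 + (22 + 56*Q) = 27 + 56*Q)
M = 171/5 (M = -4 + (27 + 56/(-4 + 9)) = -4 + (27 + 56/5) = -4 + 191/5 = 171/5 ≈ 34.200)
p - M = 487/8046 - 1*171/5 = 487/8046 - 171/5 = -1373431/40230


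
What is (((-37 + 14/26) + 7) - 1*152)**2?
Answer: 5564881/169 ≈ 32928.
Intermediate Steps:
(((-37 + 14/26) + 7) - 1*152)**2 = (((-37 + 14*(1/26)) + 7) - 152)**2 = (((-37 + 7/13) + 7) - 152)**2 = ((-474/13 + 7) - 152)**2 = (-383/13 - 152)**2 = (-2359/13)**2 = 5564881/169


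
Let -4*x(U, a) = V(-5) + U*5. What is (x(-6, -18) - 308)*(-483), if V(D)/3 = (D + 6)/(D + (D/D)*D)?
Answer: 5804211/40 ≈ 1.4511e+5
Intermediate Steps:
V(D) = 3*(6 + D)/(2*D) (V(D) = 3*((D + 6)/(D + (D/D)*D)) = 3*((6 + D)/(D + 1*D)) = 3*((6 + D)/(D + D)) = 3*((6 + D)/((2*D))) = 3*((6 + D)*(1/(2*D))) = 3*((6 + D)/(2*D)) = 3*(6 + D)/(2*D))
x(U, a) = 3/40 - 5*U/4 (x(U, a) = -((3/2 + 9/(-5)) + U*5)/4 = -((3/2 + 9*(-⅕)) + 5*U)/4 = -((3/2 - 9/5) + 5*U)/4 = -(-3/10 + 5*U)/4 = 3/40 - 5*U/4)
(x(-6, -18) - 308)*(-483) = ((3/40 - 5/4*(-6)) - 308)*(-483) = ((3/40 + 15/2) - 308)*(-483) = (303/40 - 308)*(-483) = -12017/40*(-483) = 5804211/40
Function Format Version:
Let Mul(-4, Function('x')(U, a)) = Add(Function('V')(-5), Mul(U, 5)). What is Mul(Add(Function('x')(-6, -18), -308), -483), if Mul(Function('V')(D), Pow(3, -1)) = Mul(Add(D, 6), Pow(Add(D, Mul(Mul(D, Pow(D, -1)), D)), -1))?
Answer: Rational(5804211, 40) ≈ 1.4511e+5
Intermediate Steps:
Function('V')(D) = Mul(Rational(3, 2), Pow(D, -1), Add(6, D)) (Function('V')(D) = Mul(3, Mul(Add(D, 6), Pow(Add(D, Mul(Mul(D, Pow(D, -1)), D)), -1))) = Mul(3, Mul(Add(6, D), Pow(Add(D, Mul(1, D)), -1))) = Mul(3, Mul(Add(6, D), Pow(Add(D, D), -1))) = Mul(3, Mul(Add(6, D), Pow(Mul(2, D), -1))) = Mul(3, Mul(Add(6, D), Mul(Rational(1, 2), Pow(D, -1)))) = Mul(3, Mul(Rational(1, 2), Pow(D, -1), Add(6, D))) = Mul(Rational(3, 2), Pow(D, -1), Add(6, D)))
Function('x')(U, a) = Add(Rational(3, 40), Mul(Rational(-5, 4), U)) (Function('x')(U, a) = Mul(Rational(-1, 4), Add(Add(Rational(3, 2), Mul(9, Pow(-5, -1))), Mul(U, 5))) = Mul(Rational(-1, 4), Add(Add(Rational(3, 2), Mul(9, Rational(-1, 5))), Mul(5, U))) = Mul(Rational(-1, 4), Add(Add(Rational(3, 2), Rational(-9, 5)), Mul(5, U))) = Mul(Rational(-1, 4), Add(Rational(-3, 10), Mul(5, U))) = Add(Rational(3, 40), Mul(Rational(-5, 4), U)))
Mul(Add(Function('x')(-6, -18), -308), -483) = Mul(Add(Add(Rational(3, 40), Mul(Rational(-5, 4), -6)), -308), -483) = Mul(Add(Add(Rational(3, 40), Rational(15, 2)), -308), -483) = Mul(Add(Rational(303, 40), -308), -483) = Mul(Rational(-12017, 40), -483) = Rational(5804211, 40)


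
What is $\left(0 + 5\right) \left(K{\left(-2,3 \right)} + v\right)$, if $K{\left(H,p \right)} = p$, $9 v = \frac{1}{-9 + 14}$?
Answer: $\frac{136}{9} \approx 15.111$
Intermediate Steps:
$v = \frac{1}{45}$ ($v = \frac{1}{9 \left(-9 + 14\right)} = \frac{1}{9 \cdot 5} = \frac{1}{9} \cdot \frac{1}{5} = \frac{1}{45} \approx 0.022222$)
$\left(0 + 5\right) \left(K{\left(-2,3 \right)} + v\right) = \left(0 + 5\right) \left(3 + \frac{1}{45}\right) = 5 \cdot \frac{136}{45} = \frac{136}{9}$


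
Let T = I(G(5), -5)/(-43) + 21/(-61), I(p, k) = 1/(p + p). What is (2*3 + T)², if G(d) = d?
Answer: 21989627521/688012900 ≈ 31.961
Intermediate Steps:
I(p, k) = 1/(2*p)
T = -9091/26230 (T = ((½)/5)/(-43) + 21/(-61) = ((½)*(⅕))*(-1/43) + 21*(-1/61) = (⅒)*(-1/43) - 21/61 = -1/430 - 21/61 = -9091/26230 ≈ -0.34659)
(2*3 + T)² = (2*3 - 9091/26230)² = (6 - 9091/26230)² = (148289/26230)² = 21989627521/688012900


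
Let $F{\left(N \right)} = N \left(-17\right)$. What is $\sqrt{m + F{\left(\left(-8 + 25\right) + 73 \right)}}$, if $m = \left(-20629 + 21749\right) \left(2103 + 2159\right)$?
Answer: $\sqrt{4771910} \approx 2184.5$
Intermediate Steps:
$F{\left(N \right)} = - 17 N$
$m = 4773440$ ($m = 1120 \cdot 4262 = 4773440$)
$\sqrt{m + F{\left(\left(-8 + 25\right) + 73 \right)}} = \sqrt{4773440 - 17 \left(\left(-8 + 25\right) + 73\right)} = \sqrt{4773440 - 17 \left(17 + 73\right)} = \sqrt{4773440 - 1530} = \sqrt{4771910}$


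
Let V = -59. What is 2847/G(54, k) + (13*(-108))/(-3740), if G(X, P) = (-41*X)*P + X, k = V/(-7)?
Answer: 9027811/40593960 ≈ 0.22239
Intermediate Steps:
k = 59/7 (k = -59/(-7) = -59*(-⅐) = 59/7 ≈ 8.4286)
G(X, P) = X - 41*P*X (G(X, P) = -41*P*X + X = X - 41*P*X)
2847/G(54, k) + (13*(-108))/(-3740) = 2847/((54*(1 - 41*59/7))) + (13*(-108))/(-3740) = 2847/((54*(1 - 2419/7))) - 1404*(-1/3740) = 2847/((54*(-2412/7))) + 351/935 = 2847/(-130248/7) + 351/935 = 2847*(-7/130248) + 351/935 = -6643/43416 + 351/935 = 9027811/40593960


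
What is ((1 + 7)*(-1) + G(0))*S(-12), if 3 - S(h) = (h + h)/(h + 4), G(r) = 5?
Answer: 0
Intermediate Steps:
S(h) = 3 - 2*h/(4 + h) (S(h) = 3 - (h + h)/(h + 4) = 3 - 2*h/(4 + h))
((1 + 7)*(-1) + G(0))*S(-12) = ((1 + 7)*(-1) + 5)*((12 - 12)/(4 - 12)) = (8*(-1) + 5)*(0/(-8)) = (-8 + 5)*(-⅛*0) = -3*0 = 0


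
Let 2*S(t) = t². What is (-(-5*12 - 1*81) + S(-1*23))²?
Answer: 657721/4 ≈ 1.6443e+5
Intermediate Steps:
S(t) = t²/2
(-(-5*12 - 1*81) + S(-1*23))² = (-(-5*12 - 1*81) + (-1*23)²/2)² = (-(-60 - 81) + (½)*(-23)²)² = (-1*(-141) + (½)*529)² = (141 + 529/2)² = (811/2)² = 657721/4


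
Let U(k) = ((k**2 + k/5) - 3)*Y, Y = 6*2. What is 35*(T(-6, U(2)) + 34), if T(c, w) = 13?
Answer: 1645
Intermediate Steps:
Y = 12
U(k) = -36 + 12*k**2 + 12*k/5 (U(k) = ((k**2 + k/5) - 3)*12 = (-3 + k**2 + k/5)*12 = -36 + 12*k**2 + 12*k/5)
35*(T(-6, U(2)) + 34) = 35*(13 + 34) = 35*47 = 1645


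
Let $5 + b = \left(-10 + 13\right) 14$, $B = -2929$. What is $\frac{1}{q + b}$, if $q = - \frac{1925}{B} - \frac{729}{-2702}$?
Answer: $\frac{7914158}{300160437} \approx 0.026366$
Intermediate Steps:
$q = \frac{7336591}{7914158}$ ($q = - \frac{1925}{-2929} - \frac{729}{-2702} = \left(-1925\right) \left(- \frac{1}{2929}\right) - - \frac{729}{2702} = \frac{1925}{2929} + \frac{729}{2702} = \frac{7336591}{7914158} \approx 0.92702$)
$b = 37$ ($b = -5 + \left(-10 + 13\right) 14 = -5 + 3 \cdot 14 = -5 + 42 = 37$)
$\frac{1}{q + b} = \frac{1}{\frac{7336591}{7914158} + 37} = \frac{1}{\frac{300160437}{7914158}} = \frac{7914158}{300160437}$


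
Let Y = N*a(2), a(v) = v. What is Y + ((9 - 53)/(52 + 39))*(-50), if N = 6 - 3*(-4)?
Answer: 5476/91 ≈ 60.176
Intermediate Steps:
N = 18 (N = 6 + 12 = 18)
Y = 36 (Y = 18*2 = 36)
Y + ((9 - 53)/(52 + 39))*(-50) = 36 + ((9 - 53)/(52 + 39))*(-50) = 36 - 44/91*(-50) = 36 + 2200/91 = 5476/91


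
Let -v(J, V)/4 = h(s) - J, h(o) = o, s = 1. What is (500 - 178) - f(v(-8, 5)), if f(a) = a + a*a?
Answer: -938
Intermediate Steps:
v(J, V) = -4 + 4*J (v(J, V) = -4*(1 - J) = -4 + 4*J)
f(a) = a + a²
(500 - 178) - f(v(-8, 5)) = (500 - 178) - (-4 + 4*(-8))*(1 + (-4 + 4*(-8))) = 322 - (-4 - 32)*(1 + (-4 - 32)) = 322 - (-36)*(1 - 36) = 322 - (-36)*(-35) = 322 - 1*1260 = 322 - 1260 = -938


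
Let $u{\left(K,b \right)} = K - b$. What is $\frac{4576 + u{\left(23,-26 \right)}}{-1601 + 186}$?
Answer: $- \frac{925}{283} \approx -3.2686$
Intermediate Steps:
$\frac{4576 + u{\left(23,-26 \right)}}{-1601 + 186} = \frac{4576 + \left(23 - -26\right)}{-1601 + 186} = \frac{4576 + \left(23 + 26\right)}{-1415} = \left(4576 + 49\right) \left(- \frac{1}{1415}\right) = 4625 \left(- \frac{1}{1415}\right) = - \frac{925}{283}$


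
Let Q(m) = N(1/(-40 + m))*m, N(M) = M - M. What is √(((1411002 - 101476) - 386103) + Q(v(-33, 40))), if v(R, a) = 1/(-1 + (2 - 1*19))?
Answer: √923423 ≈ 960.95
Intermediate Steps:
N(M) = 0
v(R, a) = -1/18 (v(R, a) = 1/(-1 + (2 - 19)) = 1/(-1 - 17) = 1/(-18) = -1/18)
Q(m) = 0 (Q(m) = 0*m = 0)
√(((1411002 - 101476) - 386103) + Q(v(-33, 40))) = √(((1411002 - 101476) - 386103) + 0) = √((1309526 - 386103) + 0) = √(923423 + 0) = √923423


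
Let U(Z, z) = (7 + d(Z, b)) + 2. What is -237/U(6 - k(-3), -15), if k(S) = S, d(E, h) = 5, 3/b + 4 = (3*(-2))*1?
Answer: -237/14 ≈ -16.929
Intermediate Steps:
b = -3/10 (b = 3/(-4 + (3*(-2))*1) = 3/(-4 - 6*1) = 3/(-4 - 6) = 3/(-10) = 3*(-1/10) = -3/10 ≈ -0.30000)
U(Z, z) = 14 (U(Z, z) = (7 + 5) + 2 = 12 + 2 = 14)
-237/U(6 - k(-3), -15) = -237/14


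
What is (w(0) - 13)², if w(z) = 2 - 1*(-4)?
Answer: 49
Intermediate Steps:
w(z) = 6 (w(z) = 2 + 4 = 6)
(w(0) - 13)² = (6 - 13)² = (-7)² = 49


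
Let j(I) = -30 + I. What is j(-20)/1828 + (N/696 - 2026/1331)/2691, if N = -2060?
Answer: -4132302074/142405645239 ≈ -0.029018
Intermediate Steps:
j(-20)/1828 + (N/696 - 2026/1331)/2691 = (-30 - 20)/1828 + (-2060/696 - 2026/1331)/2691 = -50*1/1828 + (-2060*1/696 - 2026*1/1331)*(1/2691) = -25/914 + (-515/174 - 2026/1331)*(1/2691) = -25/914 - 1037989/231594*1/2691 = -25/914 - 1037989/623219454 = -4132302074/142405645239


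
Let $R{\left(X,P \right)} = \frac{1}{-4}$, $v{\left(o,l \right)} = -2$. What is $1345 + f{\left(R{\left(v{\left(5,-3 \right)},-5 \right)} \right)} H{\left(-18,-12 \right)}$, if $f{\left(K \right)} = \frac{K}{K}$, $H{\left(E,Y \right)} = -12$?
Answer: $1333$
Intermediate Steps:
$R{\left(X,P \right)} = - \frac{1}{4}$
$f{\left(K \right)} = 1$
$1345 + f{\left(R{\left(v{\left(5,-3 \right)},-5 \right)} \right)} H{\left(-18,-12 \right)} = 1345 + 1 \left(-12\right) = 1345 - 12 = 1333$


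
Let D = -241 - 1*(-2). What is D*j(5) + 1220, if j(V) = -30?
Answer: 8390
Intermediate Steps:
D = -239 (D = -241 + 2 = -239)
D*j(5) + 1220 = -239*(-30) + 1220 = 7170 + 1220 = 8390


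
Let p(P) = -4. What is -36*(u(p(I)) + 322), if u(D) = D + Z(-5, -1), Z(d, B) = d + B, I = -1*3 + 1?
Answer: -11232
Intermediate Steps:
I = -2 (I = -3 + 1 = -2)
Z(d, B) = B + d
u(D) = -6 + D (u(D) = D + (-1 - 5) = D - 6 = -6 + D)
-36*(u(p(I)) + 322) = -36*((-6 - 4) + 322) = -36*(-10 + 322) = -36*312 = -11232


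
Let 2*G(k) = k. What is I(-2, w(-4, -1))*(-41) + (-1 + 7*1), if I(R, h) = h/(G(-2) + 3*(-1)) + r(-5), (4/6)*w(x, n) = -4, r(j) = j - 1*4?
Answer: 627/2 ≈ 313.50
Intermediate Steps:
r(j) = -4 + j (r(j) = j - 4 = -4 + j)
w(x, n) = -6 (w(x, n) = (3/2)*(-4) = -6)
G(k) = k/2
I(R, h) = -9 - h/4 (I(R, h) = h/((½)*(-2) + 3*(-1)) + (-4 - 5) = h/(-1 - 3) - 9 = h/(-4) - 9 = -h/4 - 9 = -9 - h/4)
I(-2, w(-4, -1))*(-41) + (-1 + 7*1) = (-9 - ¼*(-6))*(-41) + (-1 + 7*1) = (-9 + 3/2)*(-41) + (-1 + 7) = -15/2*(-41) + 6 = 615/2 + 6 = 627/2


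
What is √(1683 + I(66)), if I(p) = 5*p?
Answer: √2013 ≈ 44.866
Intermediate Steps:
√(1683 + I(66)) = √(1683 + 5*66) = √(1683 + 330) = √2013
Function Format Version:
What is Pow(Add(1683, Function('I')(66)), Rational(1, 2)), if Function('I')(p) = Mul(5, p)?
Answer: Pow(2013, Rational(1, 2)) ≈ 44.866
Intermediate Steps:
Pow(Add(1683, Function('I')(66)), Rational(1, 2)) = Pow(Add(1683, Mul(5, 66)), Rational(1, 2)) = Pow(Add(1683, 330), Rational(1, 2)) = Pow(2013, Rational(1, 2))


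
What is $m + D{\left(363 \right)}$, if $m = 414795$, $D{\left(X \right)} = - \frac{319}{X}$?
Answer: $\frac{13688206}{33} \approx 4.1479 \cdot 10^{5}$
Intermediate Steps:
$m + D{\left(363 \right)} = 414795 - \frac{319}{363} = 414795 - \frac{29}{33} = \frac{13688206}{33}$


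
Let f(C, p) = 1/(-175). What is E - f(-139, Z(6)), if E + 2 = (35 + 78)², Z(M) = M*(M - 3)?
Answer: 2234226/175 ≈ 12767.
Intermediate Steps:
Z(M) = M*(-3 + M)
f(C, p) = -1/175
E = 12767 (E = -2 + (35 + 78)² = -2 + 113² = -2 + 12769 = 12767)
E - f(-139, Z(6)) = 12767 - 1*(-1/175) = 12767 + 1/175 = 2234226/175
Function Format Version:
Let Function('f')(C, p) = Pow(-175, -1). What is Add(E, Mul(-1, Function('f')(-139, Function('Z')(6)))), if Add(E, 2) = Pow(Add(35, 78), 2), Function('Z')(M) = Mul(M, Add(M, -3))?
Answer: Rational(2234226, 175) ≈ 12767.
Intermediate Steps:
Function('Z')(M) = Mul(M, Add(-3, M))
Function('f')(C, p) = Rational(-1, 175)
E = 12767 (E = Add(-2, Pow(Add(35, 78), 2)) = Add(-2, Pow(113, 2)) = Add(-2, 12769) = 12767)
Add(E, Mul(-1, Function('f')(-139, Function('Z')(6)))) = Add(12767, Mul(-1, Rational(-1, 175))) = Add(12767, Rational(1, 175)) = Rational(2234226, 175)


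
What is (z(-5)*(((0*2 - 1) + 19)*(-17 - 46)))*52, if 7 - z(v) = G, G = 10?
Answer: 176904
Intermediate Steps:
z(v) = -3 (z(v) = 7 - 1*10 = 7 - 10 = -3)
(z(-5)*(((0*2 - 1) + 19)*(-17 - 46)))*52 = -3*((0*2 - 1) + 19)*(-17 - 46)*52 = -3*((0 - 1) + 19)*(-63)*52 = -3*(-1 + 19)*(-63)*52 = -54*(-63)*52 = -3*(-1134)*52 = 3402*52 = 176904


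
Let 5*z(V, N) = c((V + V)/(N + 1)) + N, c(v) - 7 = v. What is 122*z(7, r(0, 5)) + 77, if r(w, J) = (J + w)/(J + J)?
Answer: 7316/15 ≈ 487.73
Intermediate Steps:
c(v) = 7 + v
r(w, J) = (J + w)/(2*J) (r(w, J) = (J + w)/((2*J)) = (J + w)*(1/(2*J)) = (J + w)/(2*J))
z(V, N) = 7/5 + N/5 + 2*V/(5*(1 + N)) (z(V, N) = ((7 + (V + V)/(N + 1)) + N)/5 = ((7 + (2*V)/(1 + N)) + N)/5 = ((7 + 2*V/(1 + N)) + N)/5 = (7 + N + 2*V/(1 + N))/5 = 7/5 + N/5 + 2*V/(5*(1 + N)))
122*z(7, r(0, 5)) + 77 = 122*((7 + ((½)*(5 + 0)/5)² + 2*7 + 8*((½)*(5 + 0)/5))/(5*(1 + (½)*(5 + 0)/5))) + 77 = 122*((7 + ((½)*(⅕)*5)² + 14 + 8*((½)*(⅕)*5))/(5*(1 + (½)*(⅕)*5))) + 77 = 122*((7 + (½)² + 14 + 8*(½))/(5*(1 + ½))) + 77 = 122*((7 + ¼ + 14 + 4)/(5*(3/2))) + 77 = 122*((⅕)*(⅔)*(101/4)) + 77 = 122*(101/30) + 77 = 6161/15 + 77 = 7316/15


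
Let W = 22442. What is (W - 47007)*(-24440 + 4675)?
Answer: 485527225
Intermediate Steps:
(W - 47007)*(-24440 + 4675) = (22442 - 47007)*(-24440 + 4675) = -24565*(-19765) = 485527225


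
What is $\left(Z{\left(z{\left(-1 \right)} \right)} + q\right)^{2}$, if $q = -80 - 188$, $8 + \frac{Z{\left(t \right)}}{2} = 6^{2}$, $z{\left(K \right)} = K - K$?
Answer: $44944$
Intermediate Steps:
$z{\left(K \right)} = 0$
$Z{\left(t \right)} = 56$ ($Z{\left(t \right)} = -16 + 2 \cdot 6^{2} = -16 + 2 \cdot 36 = -16 + 72 = 56$)
$q = -268$
$\left(Z{\left(z{\left(-1 \right)} \right)} + q\right)^{2} = \left(56 - 268\right)^{2} = \left(-212\right)^{2} = 44944$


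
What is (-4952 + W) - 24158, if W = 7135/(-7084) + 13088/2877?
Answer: -84744151069/2911524 ≈ -29106.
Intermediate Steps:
W = 10312571/2911524 (W = 7135*(-1/7084) + 13088*(1/2877) = -7135/7084 + 13088/2877 = 10312571/2911524 ≈ 3.5420)
(-4952 + W) - 24158 = (-4952 + 10312571/2911524) - 24158 = -14407554277/2911524 - 24158 = -84744151069/2911524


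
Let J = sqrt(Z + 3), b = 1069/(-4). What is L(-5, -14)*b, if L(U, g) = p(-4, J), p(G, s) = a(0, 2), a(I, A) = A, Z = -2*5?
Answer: -1069/2 ≈ -534.50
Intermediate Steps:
Z = -10
b = -1069/4 (b = 1069*(-1/4) = -1069/4 ≈ -267.25)
J = I*sqrt(7) (J = sqrt(-10 + 3) = sqrt(-7) = I*sqrt(7) ≈ 2.6458*I)
p(G, s) = 2
L(U, g) = 2
L(-5, -14)*b = 2*(-1069/4) = -1069/2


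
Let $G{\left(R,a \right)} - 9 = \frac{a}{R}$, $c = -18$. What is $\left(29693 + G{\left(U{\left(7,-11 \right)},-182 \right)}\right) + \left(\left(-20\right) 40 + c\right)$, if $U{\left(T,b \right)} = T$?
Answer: $28858$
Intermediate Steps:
$G{\left(R,a \right)} = 9 + \frac{a}{R}$
$\left(29693 + G{\left(U{\left(7,-11 \right)},-182 \right)}\right) + \left(\left(-20\right) 40 + c\right) = \left(29693 + \left(9 - \frac{182}{7}\right)\right) - 818 = \left(29693 + \left(9 - 26\right)\right) - 818 = \left(29693 - 17\right) - 818 = 29676 - 818 = 28858$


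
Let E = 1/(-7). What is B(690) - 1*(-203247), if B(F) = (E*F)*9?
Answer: 1416519/7 ≈ 2.0236e+5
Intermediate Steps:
E = -⅐ ≈ -0.14286
B(F) = -9*F/7 (B(F) = -F/7*9 = -9*F/7)
B(690) - 1*(-203247) = -9/7*690 - 1*(-203247) = -6210/7 + 203247 = 1416519/7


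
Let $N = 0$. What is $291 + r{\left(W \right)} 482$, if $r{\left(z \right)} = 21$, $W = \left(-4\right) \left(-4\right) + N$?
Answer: $10413$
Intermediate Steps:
$W = 16$ ($W = \left(-4\right) \left(-4\right) + 0 = 16 + 0 = 16$)
$291 + r{\left(W \right)} 482 = 291 + 21 \cdot 482 = 291 + 10122 = 10413$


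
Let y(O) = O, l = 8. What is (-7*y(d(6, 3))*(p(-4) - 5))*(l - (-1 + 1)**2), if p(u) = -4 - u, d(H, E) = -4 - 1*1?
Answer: -1400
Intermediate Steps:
d(H, E) = -5 (d(H, E) = -4 - 1 = -5)
(-7*y(d(6, 3))*(p(-4) - 5))*(l - (-1 + 1)**2) = (-(-35)*((-4 - 1*(-4)) - 5))*(8 - (-1 + 1)**2) = (-(-35)*((-4 + 4) - 5))*(8 - 1*0**2) = (-(-35)*(0 - 5))*(8 - 1*0) = (-(-35)*(-5))*(8 + 0) = -7*25*8 = -175*8 = -1400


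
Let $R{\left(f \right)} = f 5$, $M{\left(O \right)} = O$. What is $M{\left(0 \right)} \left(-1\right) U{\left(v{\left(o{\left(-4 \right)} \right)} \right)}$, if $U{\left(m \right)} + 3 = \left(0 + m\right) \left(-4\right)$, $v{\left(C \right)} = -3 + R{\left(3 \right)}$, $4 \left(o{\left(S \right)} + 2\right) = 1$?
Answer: $0$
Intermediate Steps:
$o{\left(S \right)} = - \frac{7}{4}$ ($o{\left(S \right)} = -2 + \frac{1}{4} \cdot 1 = -2 + \frac{1}{4} = - \frac{7}{4}$)
$R{\left(f \right)} = 5 f$
$v{\left(C \right)} = 12$ ($v{\left(C \right)} = -3 + 5 \cdot 3 = -3 + 15 = 12$)
$U{\left(m \right)} = -3 - 4 m$ ($U{\left(m \right)} = -3 + \left(0 + m\right) \left(-4\right) = -3 + m \left(-4\right) = -3 - 4 m$)
$M{\left(0 \right)} \left(-1\right) U{\left(v{\left(o{\left(-4 \right)} \right)} \right)} = 0 \left(-1\right) \left(-3 - 48\right) = 0 \left(-3 - 48\right) = 0 \left(-51\right) = 0$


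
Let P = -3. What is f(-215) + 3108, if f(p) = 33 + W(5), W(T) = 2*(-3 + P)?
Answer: 3129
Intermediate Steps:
W(T) = -12 (W(T) = 2*(-3 - 3) = 2*(-6) = -12)
f(p) = 21 (f(p) = 33 - 12 = 21)
f(-215) + 3108 = 21 + 3108 = 3129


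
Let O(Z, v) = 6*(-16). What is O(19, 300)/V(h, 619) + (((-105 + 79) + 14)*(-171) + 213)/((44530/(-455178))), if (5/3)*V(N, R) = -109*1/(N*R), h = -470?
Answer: -218519468453/485377 ≈ -4.5021e+5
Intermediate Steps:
O(Z, v) = -96
V(N, R) = -327/(5*N*R) (V(N, R) = 3*(-109*1/(N*R))/5 = 3*(-109/(N*R))/5 = -327/(5*N*R))
O(19, 300)/V(h, 619) + (((-105 + 79) + 14)*(-171) + 213)/((44530/(-455178))) = -96/((-327/5/(-470*619))) + (((-105 + 79) + 14)*(-171) + 213)/((44530/(-455178))) = -96/((-327/5*(-1/470)*1/619)) + ((-26 + 14)*(-171) + 213)/((44530*(-1/455178))) = -96/327/1454650 + (-12*(-171) + 213)/(-22265/227589) = -96*1454650/327 + (2052 + 213)*(-227589/22265) = -46548800/109 + 2265*(-227589/22265) = -46548800/109 - 103097817/4453 = -218519468453/485377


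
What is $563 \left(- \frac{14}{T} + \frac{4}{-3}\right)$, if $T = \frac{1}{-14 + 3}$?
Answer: $\frac{257854}{3} \approx 85951.0$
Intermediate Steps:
$T = - \frac{1}{11}$ ($T = \frac{1}{-11} = - \frac{1}{11} \approx -0.090909$)
$563 \left(- \frac{14}{T} + \frac{4}{-3}\right) = 563 \left(- \frac{14}{- \frac{1}{11}} + \frac{4}{-3}\right) = 563 \left(\left(-14\right) \left(-11\right) + 4 \left(- \frac{1}{3}\right)\right) = 563 \left(154 - \frac{4}{3}\right) = 563 \cdot \frac{458}{3} = \frac{257854}{3}$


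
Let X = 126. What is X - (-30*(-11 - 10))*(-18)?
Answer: 11466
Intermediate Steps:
X - (-30*(-11 - 10))*(-18) = 126 - (-30*(-11 - 10))*(-18) = 126 - (-30*(-21))*(-18) = 126 - 630*(-18) = 126 - 1*(-11340) = 126 + 11340 = 11466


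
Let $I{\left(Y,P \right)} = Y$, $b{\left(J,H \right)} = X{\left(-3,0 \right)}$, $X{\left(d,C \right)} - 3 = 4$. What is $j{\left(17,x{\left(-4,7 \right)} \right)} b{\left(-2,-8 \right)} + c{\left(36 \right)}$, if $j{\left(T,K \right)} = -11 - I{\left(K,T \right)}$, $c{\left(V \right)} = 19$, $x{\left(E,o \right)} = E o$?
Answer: $138$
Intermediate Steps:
$X{\left(d,C \right)} = 7$ ($X{\left(d,C \right)} = 3 + 4 = 7$)
$b{\left(J,H \right)} = 7$
$j{\left(T,K \right)} = -11 - K$
$j{\left(17,x{\left(-4,7 \right)} \right)} b{\left(-2,-8 \right)} + c{\left(36 \right)} = \left(-11 - \left(-4\right) 7\right) 7 + 19 = \left(-11 - -28\right) 7 + 19 = \left(-11 + 28\right) 7 + 19 = 17 \cdot 7 + 19 = 119 + 19 = 138$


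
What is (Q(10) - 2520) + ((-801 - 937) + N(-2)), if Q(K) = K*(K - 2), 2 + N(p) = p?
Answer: -4182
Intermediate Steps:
N(p) = -2 + p
Q(K) = K*(-2 + K)
(Q(10) - 2520) + ((-801 - 937) + N(-2)) = (10*(-2 + 10) - 2520) + ((-801 - 937) + (-2 - 2)) = (10*8 - 2520) + (-1738 - 4) = (80 - 2520) - 1742 = -2440 - 1742 = -4182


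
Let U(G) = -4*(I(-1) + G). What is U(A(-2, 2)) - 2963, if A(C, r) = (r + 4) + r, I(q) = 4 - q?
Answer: -3015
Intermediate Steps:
A(C, r) = 4 + 2*r (A(C, r) = (4 + r) + r = 4 + 2*r)
U(G) = -20 - 4*G (U(G) = -4*((4 - 1*(-1)) + G) = -4*((4 + 1) + G) = -4*(5 + G) = -20 - 4*G)
U(A(-2, 2)) - 2963 = (-20 - 4*(4 + 2*2)) - 2963 = (-20 - 4*(4 + 4)) - 2963 = (-20 - 4*8) - 2963 = (-20 - 32) - 2963 = -52 - 2963 = -3015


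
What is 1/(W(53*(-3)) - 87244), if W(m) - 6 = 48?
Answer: -1/87190 ≈ -1.1469e-5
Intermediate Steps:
W(m) = 54 (W(m) = 6 + 48 = 54)
1/(W(53*(-3)) - 87244) = 1/(54 - 87244) = 1/(-87190) = -1/87190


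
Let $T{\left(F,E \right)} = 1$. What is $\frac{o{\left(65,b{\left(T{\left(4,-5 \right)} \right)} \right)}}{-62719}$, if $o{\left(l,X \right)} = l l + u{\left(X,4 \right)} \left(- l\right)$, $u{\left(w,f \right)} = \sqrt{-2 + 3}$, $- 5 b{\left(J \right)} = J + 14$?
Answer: $- \frac{4160}{62719} \approx -0.066328$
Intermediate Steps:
$b{\left(J \right)} = - \frac{14}{5} - \frac{J}{5}$ ($b{\left(J \right)} = - \frac{J + 14}{5} = - \frac{14 + J}{5} = - \frac{14}{5} - \frac{J}{5}$)
$u{\left(w,f \right)} = 1$ ($u{\left(w,f \right)} = \sqrt{1} = 1$)
$o{\left(l,X \right)} = l^{2} - l$ ($o{\left(l,X \right)} = l l + 1 \left(- l\right) = l^{2} - l$)
$\frac{o{\left(65,b{\left(T{\left(4,-5 \right)} \right)} \right)}}{-62719} = \frac{65 \left(-1 + 65\right)}{-62719} = 65 \cdot 64 \left(- \frac{1}{62719}\right) = 4160 \left(- \frac{1}{62719}\right) = - \frac{4160}{62719}$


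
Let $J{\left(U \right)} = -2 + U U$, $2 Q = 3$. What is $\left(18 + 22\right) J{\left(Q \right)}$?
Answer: $10$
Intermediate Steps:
$Q = \frac{3}{2}$ ($Q = \frac{1}{2} \cdot 3 = \frac{3}{2} \approx 1.5$)
$J{\left(U \right)} = -2 + U^{2}$
$\left(18 + 22\right) J{\left(Q \right)} = \left(18 + 22\right) \left(-2 + \left(\frac{3}{2}\right)^{2}\right) = 40 \left(-2 + \frac{9}{4}\right) = 40 \cdot \frac{1}{4} = 10$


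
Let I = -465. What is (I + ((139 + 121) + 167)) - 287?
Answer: -325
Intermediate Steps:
(I + ((139 + 121) + 167)) - 287 = (-465 + ((139 + 121) + 167)) - 287 = (-465 + (260 + 167)) - 287 = (-465 + 427) - 287 = -38 - 287 = -325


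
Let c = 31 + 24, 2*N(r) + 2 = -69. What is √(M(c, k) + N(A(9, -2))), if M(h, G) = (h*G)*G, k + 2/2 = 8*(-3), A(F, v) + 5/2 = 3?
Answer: 3*√15262/2 ≈ 185.31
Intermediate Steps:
A(F, v) = ½ (A(F, v) = -5/2 + 3 = ½)
N(r) = -71/2 (N(r) = -1 + (½)*(-69) = -1 - 69/2 = -71/2)
c = 55
k = -25 (k = -1 + 8*(-3) = -1 - 24 = -25)
M(h, G) = h*G² (M(h, G) = (G*h)*G = h*G²)
√(M(c, k) + N(A(9, -2))) = √(55*(-25)² - 71/2) = √(55*625 - 71/2) = √(34375 - 71/2) = √(68679/2) = 3*√15262/2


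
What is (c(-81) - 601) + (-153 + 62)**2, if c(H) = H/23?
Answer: 176559/23 ≈ 7676.5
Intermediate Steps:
c(H) = H/23 (c(H) = H*(1/23) = H/23)
(c(-81) - 601) + (-153 + 62)**2 = ((1/23)*(-81) - 601) + (-153 + 62)**2 = (-81/23 - 601) + (-91)**2 = -13904/23 + 8281 = 176559/23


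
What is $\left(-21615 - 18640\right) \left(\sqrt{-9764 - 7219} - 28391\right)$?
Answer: $1142879705 - 120765 i \sqrt{1887} \approx 1.1429 \cdot 10^{9} - 5.246 \cdot 10^{6} i$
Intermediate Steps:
$\left(-21615 - 18640\right) \left(\sqrt{-9764 - 7219} - 28391\right) = - 40255 \left(\sqrt{-16983} - 28391\right) = - 40255 \left(3 i \sqrt{1887} - 28391\right) = - 40255 \left(-28391 + 3 i \sqrt{1887}\right) = 1142879705 - 120765 i \sqrt{1887}$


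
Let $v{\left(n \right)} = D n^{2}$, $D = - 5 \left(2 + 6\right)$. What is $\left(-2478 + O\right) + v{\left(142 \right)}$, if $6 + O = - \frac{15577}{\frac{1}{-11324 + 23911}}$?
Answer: $-196876743$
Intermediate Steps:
$D = -40$ ($D = \left(-5\right) 8 = -40$)
$v{\left(n \right)} = - 40 n^{2}$
$O = -196067705$ ($O = -6 - \frac{15577}{\frac{1}{-11324 + 23911}} = -6 - \frac{15577}{\frac{1}{12587}} = -6 - 15577 \frac{1}{\frac{1}{12587}} = -6 - 196067699 = -196067705$)
$\left(-2478 + O\right) + v{\left(142 \right)} = \left(-2478 - 196067705\right) - 40 \cdot 142^{2} = -196070183 - 806560 = -196876743$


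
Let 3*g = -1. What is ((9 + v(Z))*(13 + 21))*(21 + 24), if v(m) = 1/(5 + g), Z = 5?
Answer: 98685/7 ≈ 14098.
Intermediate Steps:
g = -⅓ (g = (⅓)*(-1) = -⅓ ≈ -0.33333)
v(m) = 3/14 (v(m) = 1/(5 - ⅓) = 1/(14/3) = 3/14)
((9 + v(Z))*(13 + 21))*(21 + 24) = ((9 + 3/14)*(13 + 21))*(21 + 24) = ((129/14)*34)*45 = (2193/7)*45 = 98685/7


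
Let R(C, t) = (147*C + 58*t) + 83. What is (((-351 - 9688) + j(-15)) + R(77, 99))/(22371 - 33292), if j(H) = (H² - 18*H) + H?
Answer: -7585/10921 ≈ -0.69453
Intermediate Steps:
j(H) = H² - 17*H
R(C, t) = 83 + 58*t + 147*C (R(C, t) = (58*t + 147*C) + 83 = 83 + 58*t + 147*C)
(((-351 - 9688) + j(-15)) + R(77, 99))/(22371 - 33292) = (((-351 - 9688) - 15*(-17 - 15)) + (83 + 58*99 + 147*77))/(22371 - 33292) = ((-10039 - 15*(-32)) + (83 + 5742 + 11319))/(-10921) = ((-10039 + 480) + 17144)*(-1/10921) = (-9559 + 17144)*(-1/10921) = 7585*(-1/10921) = -7585/10921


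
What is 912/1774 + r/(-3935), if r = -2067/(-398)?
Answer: 712321851/1389157310 ≈ 0.51277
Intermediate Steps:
r = 2067/398 (r = -2067*(-1/398) = 2067/398 ≈ 5.1935)
912/1774 + r/(-3935) = 912/1774 + (2067/398)/(-3935) = 912*(1/1774) + (2067/398)*(-1/3935) = 456/887 - 2067/1566130 = 712321851/1389157310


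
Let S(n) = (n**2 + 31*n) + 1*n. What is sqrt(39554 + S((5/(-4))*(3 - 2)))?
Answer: sqrt(632249)/4 ≈ 198.79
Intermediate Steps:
S(n) = n**2 + 32*n (S(n) = (n**2 + 31*n) + n = n**2 + 32*n)
sqrt(39554 + S((5/(-4))*(3 - 2))) = sqrt(39554 + ((5/(-4))*(3 - 2))*(32 + (5/(-4))*(3 - 2))) = sqrt(39554 + ((5*(-1/4))*1)*(32 + (5*(-1/4))*1)) = sqrt(39554 + (-5/4*1)*(32 - 5/4*1)) = sqrt(39554 - 5*(32 - 5/4)/4) = sqrt(39554 - 5/4*123/4) = sqrt(39554 - 615/16) = sqrt(632249/16) = sqrt(632249)/4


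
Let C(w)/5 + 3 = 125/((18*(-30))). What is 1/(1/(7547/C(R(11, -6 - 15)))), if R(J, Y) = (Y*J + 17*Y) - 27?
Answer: -815076/1745 ≈ -467.09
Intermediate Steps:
R(J, Y) = -27 + 17*Y + J*Y (R(J, Y) = (J*Y + 17*Y) - 27 = (17*Y + J*Y) - 27 = -27 + 17*Y + J*Y)
C(w) = -1745/108 (C(w) = -15 + 5*(125/((18*(-30)))) = -15 + 5*(125/(-540)) = -15 + 5*(125*(-1/540)) = -15 + 5*(-25/108) = -15 - 125/108 = -1745/108)
1/(1/(7547/C(R(11, -6 - 15)))) = 1/(1/(7547/(-1745/108))) = 1/(1/(7547*(-108/1745))) = 1/(1/(-815076/1745)) = 1/(-1745/815076) = -815076/1745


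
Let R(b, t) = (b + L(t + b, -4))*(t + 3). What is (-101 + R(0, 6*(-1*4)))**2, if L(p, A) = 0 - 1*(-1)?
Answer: 14884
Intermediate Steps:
L(p, A) = 1 (L(p, A) = 0 + 1 = 1)
R(b, t) = (1 + b)*(3 + t) (R(b, t) = (b + 1)*(t + 3) = (1 + b)*(3 + t))
(-101 + R(0, 6*(-1*4)))**2 = (-101 + (3 + 6*(-1*4) + 3*0 + 0*(6*(-1*4))))**2 = (-101 + (3 + 6*(-4) + 0 + 0*(6*(-4))))**2 = (-101 + (3 - 24 + 0 + 0*(-24)))**2 = (-101 + (3 - 24 + 0 + 0))**2 = (-101 - 21)**2 = (-122)**2 = 14884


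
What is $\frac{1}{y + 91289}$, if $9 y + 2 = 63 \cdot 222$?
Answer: $\frac{9}{835585} \approx 1.0771 \cdot 10^{-5}$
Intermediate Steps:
$y = \frac{13984}{9}$ ($y = - \frac{2}{9} + \frac{63 \cdot 222}{9} = - \frac{2}{9} + \frac{1}{9} \cdot 13986 = - \frac{2}{9} + 1554 = \frac{13984}{9} \approx 1553.8$)
$\frac{1}{y + 91289} = \frac{1}{\frac{13984}{9} + 91289} = \frac{1}{\frac{835585}{9}} = \frac{9}{835585}$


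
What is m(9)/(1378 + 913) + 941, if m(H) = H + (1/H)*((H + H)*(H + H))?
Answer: 2155876/2291 ≈ 941.02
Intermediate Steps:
m(H) = 5*H (m(H) = H + ((2*H)*(2*H))/H = H + (4*H²)/H = H + 4*H = 5*H)
m(9)/(1378 + 913) + 941 = (5*9)/(1378 + 913) + 941 = 45/2291 + 941 = 2155876/2291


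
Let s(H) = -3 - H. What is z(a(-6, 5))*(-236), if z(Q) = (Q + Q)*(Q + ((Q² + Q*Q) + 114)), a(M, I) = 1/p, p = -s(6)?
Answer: -4363640/729 ≈ -5985.8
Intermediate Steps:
p = 9 (p = -(-3 - 1*6) = -(-3 - 6) = -1*(-9) = 9)
a(M, I) = ⅑ (a(M, I) = 1/9 = ⅑)
z(Q) = 2*Q*(114 + Q + 2*Q²) (z(Q) = (2*Q)*(Q + ((Q² + Q²) + 114)) = (2*Q)*(Q + (2*Q² + 114)) = (2*Q)*(Q + (114 + 2*Q²)) = (2*Q)*(114 + Q + 2*Q²) = 2*Q*(114 + Q + 2*Q²))
z(a(-6, 5))*(-236) = (2*(⅑)*(114 + ⅑ + 2*(⅑)²))*(-236) = (2*(⅑)*(114 + ⅑ + 2*(1/81)))*(-236) = (2*(⅑)*(114 + ⅑ + 2/81))*(-236) = (2*(⅑)*(9245/81))*(-236) = (18490/729)*(-236) = -4363640/729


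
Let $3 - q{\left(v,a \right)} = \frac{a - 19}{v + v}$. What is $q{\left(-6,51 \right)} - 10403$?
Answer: $- \frac{31192}{3} \approx -10397.0$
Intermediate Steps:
$q{\left(v,a \right)} = 3 - \frac{-19 + a}{2 v}$ ($q{\left(v,a \right)} = 3 - \frac{a - 19}{v + v} = 3 - \frac{-19 + a}{2 v}$)
$q{\left(-6,51 \right)} - 10403 = \frac{19 - 51 + 6 \left(-6\right)}{2 \left(-6\right)} - 10403 = \frac{1}{2} \left(- \frac{1}{6}\right) \left(19 - 51 - 36\right) - 10403 = \frac{1}{2} \left(- \frac{1}{6}\right) \left(-68\right) - 10403 = \frac{17}{3} - 10403 = - \frac{31192}{3}$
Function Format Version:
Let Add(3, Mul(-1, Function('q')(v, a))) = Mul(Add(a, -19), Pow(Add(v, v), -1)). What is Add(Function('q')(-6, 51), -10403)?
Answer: Rational(-31192, 3) ≈ -10397.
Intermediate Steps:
Function('q')(v, a) = Add(3, Mul(Rational(-1, 2), Pow(v, -1), Add(-19, a))) (Function('q')(v, a) = Add(3, Mul(-1, Mul(Add(a, -19), Pow(Add(v, v), -1)))) = Add(3, Mul(-1, Mul(Add(-19, a), Pow(Mul(2, v), -1)))) = Add(3, Mul(-1, Mul(Add(-19, a), Mul(Rational(1, 2), Pow(v, -1))))) = Add(3, Mul(-1, Mul(Rational(1, 2), Pow(v, -1), Add(-19, a)))) = Add(3, Mul(Rational(-1, 2), Pow(v, -1), Add(-19, a))))
Add(Function('q')(-6, 51), -10403) = Add(Mul(Rational(1, 2), Pow(-6, -1), Add(19, Mul(-1, 51), Mul(6, -6))), -10403) = Add(Mul(Rational(1, 2), Rational(-1, 6), Add(19, -51, -36)), -10403) = Add(Mul(Rational(1, 2), Rational(-1, 6), -68), -10403) = Add(Rational(17, 3), -10403) = Rational(-31192, 3)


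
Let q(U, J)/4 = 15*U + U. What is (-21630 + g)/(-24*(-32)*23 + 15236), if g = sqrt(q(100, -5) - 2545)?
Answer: -309/470 + sqrt(3855)/32900 ≈ -0.65556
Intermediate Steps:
q(U, J) = 64*U (q(U, J) = 4*(15*U + U) = 4*(16*U) = 64*U)
g = sqrt(3855) (g = sqrt(64*100 - 2545) = sqrt(6400 - 2545) = sqrt(3855) ≈ 62.089)
(-21630 + g)/(-24*(-32)*23 + 15236) = (-21630 + sqrt(3855))/(-24*(-32)*23 + 15236) = (-21630 + sqrt(3855))/(768*23 + 15236) = (-21630 + sqrt(3855))/(17664 + 15236) = (-21630 + sqrt(3855))/32900 = (-21630 + sqrt(3855))*(1/32900) = -309/470 + sqrt(3855)/32900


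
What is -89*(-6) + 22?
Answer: 556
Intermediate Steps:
-89*(-6) + 22 = 534 + 22 = 556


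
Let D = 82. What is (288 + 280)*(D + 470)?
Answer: 313536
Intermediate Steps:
(288 + 280)*(D + 470) = (288 + 280)*(82 + 470) = 568*552 = 313536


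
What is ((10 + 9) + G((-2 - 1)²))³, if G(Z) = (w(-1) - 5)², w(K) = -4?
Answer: 1000000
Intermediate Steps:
G(Z) = 81 (G(Z) = (-4 - 5)² = (-9)² = 81)
((10 + 9) + G((-2 - 1)²))³ = ((10 + 9) + 81)³ = (19 + 81)³ = 100³ = 1000000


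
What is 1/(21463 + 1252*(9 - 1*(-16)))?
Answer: 1/52763 ≈ 1.8953e-5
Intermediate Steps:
1/(21463 + 1252*(9 - 1*(-16))) = 1/(21463 + 1252*(9 + 16)) = 1/(21463 + 1252*25) = 1/(21463 + 31300) = 1/52763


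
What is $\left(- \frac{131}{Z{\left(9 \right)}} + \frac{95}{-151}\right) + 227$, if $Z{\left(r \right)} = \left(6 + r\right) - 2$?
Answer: $\frac{424585}{1963} \approx 216.29$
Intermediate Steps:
$Z{\left(r \right)} = 4 + r$
$\left(- \frac{131}{Z{\left(9 \right)}} + \frac{95}{-151}\right) + 227 = \left(- \frac{131}{4 + 9} + \frac{95}{-151}\right) + 227 = \left(- \frac{131}{13} + 95 \left(- \frac{1}{151}\right)\right) + 227 = \left(\left(-131\right) \frac{1}{13} - \frac{95}{151}\right) + 227 = \left(- \frac{131}{13} - \frac{95}{151}\right) + 227 = - \frac{21016}{1963} + 227 = \frac{424585}{1963}$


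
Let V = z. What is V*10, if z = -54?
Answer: -540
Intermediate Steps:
V = -54
V*10 = -54*10 = -540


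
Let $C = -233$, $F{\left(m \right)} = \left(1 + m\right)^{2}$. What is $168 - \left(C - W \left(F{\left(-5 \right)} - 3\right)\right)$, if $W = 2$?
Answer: $427$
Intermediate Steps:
$168 - \left(C - W \left(F{\left(-5 \right)} - 3\right)\right) = 168 + \left(2 \left(\left(1 - 5\right)^{2} - 3\right) - -233\right) = 168 + \left(2 \left(\left(-4\right)^{2} - 3\right) + 233\right) = 168 + \left(2 \left(16 - 3\right) + 233\right) = 168 + \left(2 \cdot 13 + 233\right) = 168 + \left(26 + 233\right) = 168 + 259 = 427$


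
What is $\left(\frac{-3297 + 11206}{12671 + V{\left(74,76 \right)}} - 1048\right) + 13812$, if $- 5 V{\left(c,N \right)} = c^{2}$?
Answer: $\frac{738807101}{57879} \approx 12765.0$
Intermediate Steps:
$V{\left(c,N \right)} = - \frac{c^{2}}{5}$
$\left(\frac{-3297 + 11206}{12671 + V{\left(74,76 \right)}} - 1048\right) + 13812 = \left(\frac{-3297 + 11206}{12671 - \frac{74^{2}}{5}} - 1048\right) + 13812 = \left(\frac{7909}{12671 - \frac{5476}{5}} - 1048\right) + 13812 = \left(\frac{7909}{\frac{57879}{5}} - 1048\right) + 13812 = \left(7909 \cdot \frac{5}{57879} - 1048\right) + 13812 = \left(\frac{39545}{57879} - 1048\right) + 13812 = - \frac{60617647}{57879} + 13812 = \frac{738807101}{57879}$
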